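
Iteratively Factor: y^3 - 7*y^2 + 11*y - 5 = (y - 1)*(y^2 - 6*y + 5) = (y - 1)^2*(y - 5)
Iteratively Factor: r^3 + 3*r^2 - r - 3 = (r - 1)*(r^2 + 4*r + 3) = (r - 1)*(r + 3)*(r + 1)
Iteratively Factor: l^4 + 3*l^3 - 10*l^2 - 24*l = (l - 3)*(l^3 + 6*l^2 + 8*l) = (l - 3)*(l + 4)*(l^2 + 2*l) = (l - 3)*(l + 2)*(l + 4)*(l)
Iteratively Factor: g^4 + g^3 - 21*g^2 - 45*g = (g)*(g^3 + g^2 - 21*g - 45) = g*(g - 5)*(g^2 + 6*g + 9) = g*(g - 5)*(g + 3)*(g + 3)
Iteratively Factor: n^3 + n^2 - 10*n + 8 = (n - 2)*(n^2 + 3*n - 4) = (n - 2)*(n + 4)*(n - 1)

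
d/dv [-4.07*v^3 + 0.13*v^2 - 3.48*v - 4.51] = -12.21*v^2 + 0.26*v - 3.48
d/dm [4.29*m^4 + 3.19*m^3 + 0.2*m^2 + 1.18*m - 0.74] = 17.16*m^3 + 9.57*m^2 + 0.4*m + 1.18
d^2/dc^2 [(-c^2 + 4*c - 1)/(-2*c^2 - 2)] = 4*c*(3 - c^2)/(c^6 + 3*c^4 + 3*c^2 + 1)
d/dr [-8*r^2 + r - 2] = 1 - 16*r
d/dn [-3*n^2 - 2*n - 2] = -6*n - 2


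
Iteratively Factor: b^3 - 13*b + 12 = (b - 1)*(b^2 + b - 12) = (b - 1)*(b + 4)*(b - 3)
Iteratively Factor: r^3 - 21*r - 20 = (r - 5)*(r^2 + 5*r + 4) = (r - 5)*(r + 4)*(r + 1)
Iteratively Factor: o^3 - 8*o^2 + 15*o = (o - 5)*(o^2 - 3*o) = o*(o - 5)*(o - 3)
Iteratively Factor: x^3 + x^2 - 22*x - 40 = (x - 5)*(x^2 + 6*x + 8) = (x - 5)*(x + 4)*(x + 2)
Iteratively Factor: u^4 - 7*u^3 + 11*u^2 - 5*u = (u)*(u^3 - 7*u^2 + 11*u - 5) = u*(u - 1)*(u^2 - 6*u + 5) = u*(u - 5)*(u - 1)*(u - 1)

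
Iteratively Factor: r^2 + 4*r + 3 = (r + 3)*(r + 1)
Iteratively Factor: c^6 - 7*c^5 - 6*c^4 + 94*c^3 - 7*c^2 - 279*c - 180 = (c - 4)*(c^5 - 3*c^4 - 18*c^3 + 22*c^2 + 81*c + 45) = (c - 4)*(c + 3)*(c^4 - 6*c^3 + 22*c + 15) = (c - 4)*(c - 3)*(c + 3)*(c^3 - 3*c^2 - 9*c - 5) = (c - 4)*(c - 3)*(c + 1)*(c + 3)*(c^2 - 4*c - 5) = (c - 5)*(c - 4)*(c - 3)*(c + 1)*(c + 3)*(c + 1)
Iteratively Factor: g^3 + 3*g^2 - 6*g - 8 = (g - 2)*(g^2 + 5*g + 4) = (g - 2)*(g + 1)*(g + 4)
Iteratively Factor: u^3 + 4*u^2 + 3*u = (u)*(u^2 + 4*u + 3) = u*(u + 1)*(u + 3)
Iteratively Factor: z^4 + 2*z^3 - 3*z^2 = (z)*(z^3 + 2*z^2 - 3*z) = z^2*(z^2 + 2*z - 3) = z^2*(z - 1)*(z + 3)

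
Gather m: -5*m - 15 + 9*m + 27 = 4*m + 12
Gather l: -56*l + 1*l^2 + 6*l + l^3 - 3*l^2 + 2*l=l^3 - 2*l^2 - 48*l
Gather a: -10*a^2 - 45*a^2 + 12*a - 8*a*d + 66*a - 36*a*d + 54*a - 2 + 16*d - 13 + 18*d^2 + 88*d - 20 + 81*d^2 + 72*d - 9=-55*a^2 + a*(132 - 44*d) + 99*d^2 + 176*d - 44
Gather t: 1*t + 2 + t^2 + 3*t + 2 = t^2 + 4*t + 4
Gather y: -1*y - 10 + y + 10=0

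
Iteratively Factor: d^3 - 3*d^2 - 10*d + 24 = (d - 4)*(d^2 + d - 6) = (d - 4)*(d - 2)*(d + 3)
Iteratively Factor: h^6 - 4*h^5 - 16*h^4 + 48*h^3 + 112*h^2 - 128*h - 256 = (h - 4)*(h^5 - 16*h^3 - 16*h^2 + 48*h + 64) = (h - 4)*(h - 2)*(h^4 + 2*h^3 - 12*h^2 - 40*h - 32) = (h - 4)^2*(h - 2)*(h^3 + 6*h^2 + 12*h + 8) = (h - 4)^2*(h - 2)*(h + 2)*(h^2 + 4*h + 4) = (h - 4)^2*(h - 2)*(h + 2)^2*(h + 2)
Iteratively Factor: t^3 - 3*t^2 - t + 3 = (t - 1)*(t^2 - 2*t - 3) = (t - 3)*(t - 1)*(t + 1)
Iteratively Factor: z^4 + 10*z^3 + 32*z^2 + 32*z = (z)*(z^3 + 10*z^2 + 32*z + 32) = z*(z + 4)*(z^2 + 6*z + 8) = z*(z + 4)^2*(z + 2)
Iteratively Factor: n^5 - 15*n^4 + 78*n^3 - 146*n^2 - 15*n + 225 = (n - 5)*(n^4 - 10*n^3 + 28*n^2 - 6*n - 45) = (n - 5)*(n - 3)*(n^3 - 7*n^2 + 7*n + 15) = (n - 5)*(n - 3)^2*(n^2 - 4*n - 5) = (n - 5)^2*(n - 3)^2*(n + 1)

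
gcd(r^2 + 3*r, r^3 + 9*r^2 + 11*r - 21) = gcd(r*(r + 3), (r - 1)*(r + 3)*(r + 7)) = r + 3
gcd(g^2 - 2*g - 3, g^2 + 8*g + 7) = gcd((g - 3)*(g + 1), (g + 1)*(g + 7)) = g + 1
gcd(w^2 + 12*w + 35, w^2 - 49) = w + 7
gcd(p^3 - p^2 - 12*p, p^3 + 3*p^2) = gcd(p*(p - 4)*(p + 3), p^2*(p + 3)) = p^2 + 3*p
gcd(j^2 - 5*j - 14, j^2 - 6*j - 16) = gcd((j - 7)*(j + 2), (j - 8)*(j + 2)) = j + 2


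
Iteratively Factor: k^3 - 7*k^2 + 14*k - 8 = (k - 1)*(k^2 - 6*k + 8) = (k - 2)*(k - 1)*(k - 4)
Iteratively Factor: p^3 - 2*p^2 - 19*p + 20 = (p - 5)*(p^2 + 3*p - 4) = (p - 5)*(p - 1)*(p + 4)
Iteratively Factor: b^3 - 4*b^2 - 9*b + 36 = (b - 3)*(b^2 - b - 12) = (b - 4)*(b - 3)*(b + 3)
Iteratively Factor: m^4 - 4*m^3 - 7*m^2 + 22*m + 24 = (m + 2)*(m^3 - 6*m^2 + 5*m + 12) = (m - 3)*(m + 2)*(m^2 - 3*m - 4) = (m - 4)*(m - 3)*(m + 2)*(m + 1)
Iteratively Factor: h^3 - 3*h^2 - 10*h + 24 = (h - 2)*(h^2 - h - 12) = (h - 4)*(h - 2)*(h + 3)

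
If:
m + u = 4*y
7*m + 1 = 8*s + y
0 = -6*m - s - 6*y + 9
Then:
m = 71/55 - 47*y/55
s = 69/55 - 48*y/55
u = 267*y/55 - 71/55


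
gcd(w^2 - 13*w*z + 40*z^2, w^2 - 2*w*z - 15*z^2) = -w + 5*z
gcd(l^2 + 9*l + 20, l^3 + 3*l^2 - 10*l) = l + 5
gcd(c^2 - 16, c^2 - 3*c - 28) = c + 4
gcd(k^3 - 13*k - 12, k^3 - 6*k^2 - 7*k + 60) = k^2 - k - 12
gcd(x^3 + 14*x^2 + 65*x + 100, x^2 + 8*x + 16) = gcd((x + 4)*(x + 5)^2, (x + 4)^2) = x + 4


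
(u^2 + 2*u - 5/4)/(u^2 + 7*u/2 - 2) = (u + 5/2)/(u + 4)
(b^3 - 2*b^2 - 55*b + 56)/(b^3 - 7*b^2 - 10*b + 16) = (b + 7)/(b + 2)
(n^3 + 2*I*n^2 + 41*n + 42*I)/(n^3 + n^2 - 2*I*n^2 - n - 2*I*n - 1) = (n^3 + 2*I*n^2 + 41*n + 42*I)/(n^3 + n^2*(1 - 2*I) - n*(1 + 2*I) - 1)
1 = 1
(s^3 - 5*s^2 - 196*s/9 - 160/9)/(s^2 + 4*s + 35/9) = (3*s^2 - 20*s - 32)/(3*s + 7)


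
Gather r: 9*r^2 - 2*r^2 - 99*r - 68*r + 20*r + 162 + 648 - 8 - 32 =7*r^2 - 147*r + 770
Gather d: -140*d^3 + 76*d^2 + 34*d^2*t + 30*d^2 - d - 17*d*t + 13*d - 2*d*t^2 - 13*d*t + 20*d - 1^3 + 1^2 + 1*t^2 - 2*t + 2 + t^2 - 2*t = -140*d^3 + d^2*(34*t + 106) + d*(-2*t^2 - 30*t + 32) + 2*t^2 - 4*t + 2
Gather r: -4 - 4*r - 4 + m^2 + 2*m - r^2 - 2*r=m^2 + 2*m - r^2 - 6*r - 8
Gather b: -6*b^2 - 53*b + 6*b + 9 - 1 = -6*b^2 - 47*b + 8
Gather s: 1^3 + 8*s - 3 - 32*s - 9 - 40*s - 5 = -64*s - 16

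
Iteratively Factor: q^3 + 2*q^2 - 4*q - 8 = (q + 2)*(q^2 - 4) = (q - 2)*(q + 2)*(q + 2)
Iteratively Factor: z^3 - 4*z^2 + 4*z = (z - 2)*(z^2 - 2*z) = z*(z - 2)*(z - 2)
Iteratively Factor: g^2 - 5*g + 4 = (g - 1)*(g - 4)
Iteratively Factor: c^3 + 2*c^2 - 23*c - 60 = (c + 4)*(c^2 - 2*c - 15) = (c + 3)*(c + 4)*(c - 5)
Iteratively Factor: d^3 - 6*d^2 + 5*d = (d)*(d^2 - 6*d + 5) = d*(d - 5)*(d - 1)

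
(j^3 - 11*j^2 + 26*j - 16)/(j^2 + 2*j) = (j^3 - 11*j^2 + 26*j - 16)/(j*(j + 2))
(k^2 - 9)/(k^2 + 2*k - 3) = (k - 3)/(k - 1)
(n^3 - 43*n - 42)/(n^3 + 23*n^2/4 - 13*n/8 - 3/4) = 8*(n^2 - 6*n - 7)/(8*n^2 - 2*n - 1)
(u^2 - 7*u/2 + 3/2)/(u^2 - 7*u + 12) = (u - 1/2)/(u - 4)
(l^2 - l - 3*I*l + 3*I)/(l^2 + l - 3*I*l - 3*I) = (l - 1)/(l + 1)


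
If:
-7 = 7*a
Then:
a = -1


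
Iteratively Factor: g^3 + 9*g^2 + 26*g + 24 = (g + 2)*(g^2 + 7*g + 12) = (g + 2)*(g + 4)*(g + 3)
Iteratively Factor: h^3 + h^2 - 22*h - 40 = (h + 4)*(h^2 - 3*h - 10) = (h - 5)*(h + 4)*(h + 2)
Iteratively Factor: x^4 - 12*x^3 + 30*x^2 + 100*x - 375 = (x - 5)*(x^3 - 7*x^2 - 5*x + 75) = (x - 5)^2*(x^2 - 2*x - 15) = (x - 5)^3*(x + 3)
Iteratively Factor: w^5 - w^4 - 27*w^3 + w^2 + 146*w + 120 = (w - 5)*(w^4 + 4*w^3 - 7*w^2 - 34*w - 24) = (w - 5)*(w + 2)*(w^3 + 2*w^2 - 11*w - 12) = (w - 5)*(w - 3)*(w + 2)*(w^2 + 5*w + 4) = (w - 5)*(w - 3)*(w + 1)*(w + 2)*(w + 4)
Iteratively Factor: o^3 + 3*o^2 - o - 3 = (o - 1)*(o^2 + 4*o + 3) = (o - 1)*(o + 3)*(o + 1)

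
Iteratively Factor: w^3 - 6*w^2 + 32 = (w + 2)*(w^2 - 8*w + 16) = (w - 4)*(w + 2)*(w - 4)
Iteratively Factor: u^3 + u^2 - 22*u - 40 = (u + 4)*(u^2 - 3*u - 10) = (u - 5)*(u + 4)*(u + 2)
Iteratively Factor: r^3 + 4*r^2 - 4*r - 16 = (r + 2)*(r^2 + 2*r - 8) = (r + 2)*(r + 4)*(r - 2)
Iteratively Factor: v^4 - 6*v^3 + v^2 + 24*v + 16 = (v + 1)*(v^3 - 7*v^2 + 8*v + 16) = (v - 4)*(v + 1)*(v^2 - 3*v - 4) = (v - 4)*(v + 1)^2*(v - 4)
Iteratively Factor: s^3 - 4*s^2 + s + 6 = (s + 1)*(s^2 - 5*s + 6) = (s - 3)*(s + 1)*(s - 2)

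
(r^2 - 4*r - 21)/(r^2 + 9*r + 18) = (r - 7)/(r + 6)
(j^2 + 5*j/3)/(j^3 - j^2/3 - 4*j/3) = (3*j + 5)/(3*j^2 - j - 4)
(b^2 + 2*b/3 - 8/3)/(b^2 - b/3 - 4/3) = (b + 2)/(b + 1)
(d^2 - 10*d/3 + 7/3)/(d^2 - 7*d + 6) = (d - 7/3)/(d - 6)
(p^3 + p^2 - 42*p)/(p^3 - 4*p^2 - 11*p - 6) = p*(p + 7)/(p^2 + 2*p + 1)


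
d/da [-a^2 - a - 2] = -2*a - 1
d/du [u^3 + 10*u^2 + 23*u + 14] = 3*u^2 + 20*u + 23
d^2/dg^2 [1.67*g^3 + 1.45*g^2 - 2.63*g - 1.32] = 10.02*g + 2.9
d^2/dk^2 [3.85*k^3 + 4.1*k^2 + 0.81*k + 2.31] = 23.1*k + 8.2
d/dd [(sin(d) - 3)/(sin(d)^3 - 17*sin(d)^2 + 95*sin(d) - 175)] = 2*(8*sin(d) + cos(d)^2 - 12)*cos(d)/((sin(d) - 7)^2*(sin(d) - 5)^3)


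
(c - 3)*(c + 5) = c^2 + 2*c - 15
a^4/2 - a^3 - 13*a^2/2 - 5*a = a*(a/2 + 1/2)*(a - 5)*(a + 2)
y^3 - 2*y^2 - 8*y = y*(y - 4)*(y + 2)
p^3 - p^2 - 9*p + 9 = (p - 3)*(p - 1)*(p + 3)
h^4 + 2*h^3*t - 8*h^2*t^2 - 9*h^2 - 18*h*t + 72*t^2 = (h - 3)*(h + 3)*(h - 2*t)*(h + 4*t)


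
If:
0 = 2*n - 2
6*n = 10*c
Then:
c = 3/5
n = 1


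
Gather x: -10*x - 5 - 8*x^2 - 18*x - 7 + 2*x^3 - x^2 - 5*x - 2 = 2*x^3 - 9*x^2 - 33*x - 14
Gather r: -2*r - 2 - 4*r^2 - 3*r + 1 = -4*r^2 - 5*r - 1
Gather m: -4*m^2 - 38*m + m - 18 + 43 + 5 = -4*m^2 - 37*m + 30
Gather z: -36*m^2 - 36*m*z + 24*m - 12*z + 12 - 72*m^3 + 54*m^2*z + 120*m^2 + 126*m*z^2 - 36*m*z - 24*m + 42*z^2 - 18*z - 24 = -72*m^3 + 84*m^2 + z^2*(126*m + 42) + z*(54*m^2 - 72*m - 30) - 12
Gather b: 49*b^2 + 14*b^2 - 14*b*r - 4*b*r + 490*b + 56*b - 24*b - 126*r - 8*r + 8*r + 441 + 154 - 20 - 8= 63*b^2 + b*(522 - 18*r) - 126*r + 567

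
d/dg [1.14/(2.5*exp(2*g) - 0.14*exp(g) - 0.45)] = (0.1596 - 5.7*exp(g))*exp(g)/(-2.5*exp(2*g) + 0.14*exp(g) + 0.45)^2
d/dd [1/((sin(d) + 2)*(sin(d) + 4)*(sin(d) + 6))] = (-24*sin(d) + 3*cos(d)^2 - 47)*cos(d)/((sin(d) + 2)^2*(sin(d) + 4)^2*(sin(d) + 6)^2)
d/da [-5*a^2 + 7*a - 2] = 7 - 10*a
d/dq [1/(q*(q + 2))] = 2*(-q - 1)/(q^2*(q^2 + 4*q + 4))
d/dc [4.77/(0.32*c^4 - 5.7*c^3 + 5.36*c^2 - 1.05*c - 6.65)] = (-6.1056*c^3 + 81.567*c^2 - 51.1344*c + 5.0085)/(-0.32*c^4 + 5.7*c^3 - 5.36*c^2 + 1.05*c + 6.65)^2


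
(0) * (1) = 0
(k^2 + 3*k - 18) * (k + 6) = k^3 + 9*k^2 - 108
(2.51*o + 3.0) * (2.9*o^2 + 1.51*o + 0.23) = 7.279*o^3 + 12.4901*o^2 + 5.1073*o + 0.69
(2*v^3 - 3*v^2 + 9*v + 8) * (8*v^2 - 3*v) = 16*v^5 - 30*v^4 + 81*v^3 + 37*v^2 - 24*v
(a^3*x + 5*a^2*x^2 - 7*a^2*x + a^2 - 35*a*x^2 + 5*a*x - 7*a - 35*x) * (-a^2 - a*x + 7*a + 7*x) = -a^5*x - 6*a^4*x^2 + 14*a^4*x - a^4 - 5*a^3*x^3 + 84*a^3*x^2 - 55*a^3*x + 14*a^3 + 70*a^2*x^3 - 299*a^2*x^2 + 84*a^2*x - 49*a^2 - 245*a*x^3 + 70*a*x^2 - 294*a*x - 245*x^2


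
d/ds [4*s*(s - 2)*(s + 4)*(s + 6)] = 16*s^3 + 96*s^2 + 32*s - 192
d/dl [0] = 0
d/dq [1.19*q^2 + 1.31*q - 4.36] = 2.38*q + 1.31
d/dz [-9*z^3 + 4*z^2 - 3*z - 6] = -27*z^2 + 8*z - 3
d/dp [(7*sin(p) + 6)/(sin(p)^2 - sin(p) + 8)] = (-7*sin(p)^2 - 12*sin(p) + 62)*cos(p)/(sin(p)^2 - sin(p) + 8)^2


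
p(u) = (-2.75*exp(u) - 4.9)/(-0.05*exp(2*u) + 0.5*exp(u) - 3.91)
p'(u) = (-2.75*exp(u) - 4.9)*(0.1*exp(2*u) - 0.5*exp(u))/(-0.05*exp(2*u) + 0.5*exp(u) - 3.91)^2 - 2.75*exp(u)/(-0.05*exp(2*u) + 0.5*exp(u) - 3.91)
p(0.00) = 2.21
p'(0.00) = 1.05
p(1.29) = 5.41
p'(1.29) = 4.60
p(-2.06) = 1.36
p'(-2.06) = 0.11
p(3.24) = 3.16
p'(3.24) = -4.03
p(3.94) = 1.33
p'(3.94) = -1.58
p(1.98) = 8.52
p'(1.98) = 2.09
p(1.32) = 5.55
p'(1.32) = 4.71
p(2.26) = 8.42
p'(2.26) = -2.87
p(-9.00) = 1.25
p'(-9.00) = 0.00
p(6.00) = 0.14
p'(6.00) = -0.14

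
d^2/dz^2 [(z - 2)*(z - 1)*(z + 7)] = 6*z + 8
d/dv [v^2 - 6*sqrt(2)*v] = 2*v - 6*sqrt(2)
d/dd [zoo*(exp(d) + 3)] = zoo*exp(d)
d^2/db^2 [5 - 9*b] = 0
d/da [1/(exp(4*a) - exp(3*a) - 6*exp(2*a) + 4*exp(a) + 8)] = (-4*exp(3*a) + 3*exp(2*a) + 12*exp(a) - 4)*exp(a)/(exp(4*a) - exp(3*a) - 6*exp(2*a) + 4*exp(a) + 8)^2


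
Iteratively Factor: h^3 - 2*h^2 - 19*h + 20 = (h + 4)*(h^2 - 6*h + 5) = (h - 1)*(h + 4)*(h - 5)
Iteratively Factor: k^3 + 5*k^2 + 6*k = (k + 2)*(k^2 + 3*k) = k*(k + 2)*(k + 3)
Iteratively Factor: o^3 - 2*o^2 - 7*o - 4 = (o + 1)*(o^2 - 3*o - 4) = (o - 4)*(o + 1)*(o + 1)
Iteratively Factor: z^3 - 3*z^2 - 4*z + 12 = (z - 2)*(z^2 - z - 6) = (z - 2)*(z + 2)*(z - 3)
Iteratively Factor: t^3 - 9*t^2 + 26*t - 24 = (t - 4)*(t^2 - 5*t + 6) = (t - 4)*(t - 2)*(t - 3)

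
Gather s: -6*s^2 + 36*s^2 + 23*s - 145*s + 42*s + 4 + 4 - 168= 30*s^2 - 80*s - 160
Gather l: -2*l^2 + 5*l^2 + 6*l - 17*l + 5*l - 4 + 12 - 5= 3*l^2 - 6*l + 3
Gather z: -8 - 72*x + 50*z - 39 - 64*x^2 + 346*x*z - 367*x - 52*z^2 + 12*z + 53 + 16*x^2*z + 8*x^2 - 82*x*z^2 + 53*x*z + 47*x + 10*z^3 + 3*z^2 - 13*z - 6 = -56*x^2 - 392*x + 10*z^3 + z^2*(-82*x - 49) + z*(16*x^2 + 399*x + 49)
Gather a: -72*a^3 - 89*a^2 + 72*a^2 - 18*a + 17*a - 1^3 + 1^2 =-72*a^3 - 17*a^2 - a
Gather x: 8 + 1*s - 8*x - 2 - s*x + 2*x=s + x*(-s - 6) + 6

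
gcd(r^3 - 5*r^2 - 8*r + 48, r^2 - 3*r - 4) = r - 4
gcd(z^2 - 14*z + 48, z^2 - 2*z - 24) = z - 6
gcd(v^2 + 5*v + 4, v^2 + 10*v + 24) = v + 4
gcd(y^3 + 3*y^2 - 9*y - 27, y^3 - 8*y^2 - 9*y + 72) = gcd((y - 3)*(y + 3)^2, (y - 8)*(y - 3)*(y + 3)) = y^2 - 9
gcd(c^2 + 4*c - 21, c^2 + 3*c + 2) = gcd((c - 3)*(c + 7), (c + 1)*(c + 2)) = 1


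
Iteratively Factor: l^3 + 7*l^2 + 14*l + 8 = (l + 2)*(l^2 + 5*l + 4) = (l + 1)*(l + 2)*(l + 4)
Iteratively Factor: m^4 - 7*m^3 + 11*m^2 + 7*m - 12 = (m + 1)*(m^3 - 8*m^2 + 19*m - 12) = (m - 1)*(m + 1)*(m^2 - 7*m + 12) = (m - 4)*(m - 1)*(m + 1)*(m - 3)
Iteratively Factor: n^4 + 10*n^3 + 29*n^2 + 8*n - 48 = (n + 4)*(n^3 + 6*n^2 + 5*n - 12) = (n + 3)*(n + 4)*(n^2 + 3*n - 4) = (n - 1)*(n + 3)*(n + 4)*(n + 4)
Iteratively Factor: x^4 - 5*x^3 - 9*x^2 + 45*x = (x + 3)*(x^3 - 8*x^2 + 15*x) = (x - 3)*(x + 3)*(x^2 - 5*x) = (x - 5)*(x - 3)*(x + 3)*(x)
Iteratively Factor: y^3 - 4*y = (y + 2)*(y^2 - 2*y) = y*(y + 2)*(y - 2)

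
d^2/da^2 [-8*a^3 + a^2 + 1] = 2 - 48*a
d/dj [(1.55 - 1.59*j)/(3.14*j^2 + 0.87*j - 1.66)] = (4.9926*j^2 - 9.734*j + 1.2909)/(9.8596*j^4 + 5.4636*j^3 - 9.6679*j^2 - 2.8884*j + 2.7556)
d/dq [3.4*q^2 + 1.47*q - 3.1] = 6.8*q + 1.47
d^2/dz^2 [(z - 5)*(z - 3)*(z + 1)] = 6*z - 14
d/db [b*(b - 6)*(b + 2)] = 3*b^2 - 8*b - 12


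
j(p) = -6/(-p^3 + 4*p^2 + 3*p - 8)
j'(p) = -6*(3*p^2 - 8*p - 3)/(-p^3 + 4*p^2 + 3*p - 8)^2 = 6*(-3*p^2 + 8*p + 3)/(p^3 - 4*p^2 - 3*p + 8)^2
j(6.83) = 0.05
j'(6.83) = -0.03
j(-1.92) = -0.74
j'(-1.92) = -2.16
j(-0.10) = 0.73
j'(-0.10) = 0.19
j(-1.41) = 4.07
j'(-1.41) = -39.32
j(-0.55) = 0.73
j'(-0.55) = -0.20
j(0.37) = 0.94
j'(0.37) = 0.81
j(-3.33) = -0.09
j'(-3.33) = -0.09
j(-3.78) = -0.07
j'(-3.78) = -0.05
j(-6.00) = -0.02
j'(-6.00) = -0.00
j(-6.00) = -0.02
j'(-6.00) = -0.00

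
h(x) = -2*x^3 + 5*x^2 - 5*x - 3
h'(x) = -6*x^2 + 10*x - 5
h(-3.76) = 192.80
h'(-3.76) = -127.43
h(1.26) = -5.36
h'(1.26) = -1.93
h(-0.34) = -0.64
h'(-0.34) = -9.09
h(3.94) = -67.41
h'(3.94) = -58.74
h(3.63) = -50.93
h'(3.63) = -47.76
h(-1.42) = 19.91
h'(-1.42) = -31.30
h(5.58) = -222.70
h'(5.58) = -136.02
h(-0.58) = 1.97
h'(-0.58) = -12.82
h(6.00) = -285.00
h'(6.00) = -161.00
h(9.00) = -1101.00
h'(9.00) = -401.00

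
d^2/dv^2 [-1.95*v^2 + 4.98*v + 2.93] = -3.90000000000000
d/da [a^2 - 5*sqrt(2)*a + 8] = 2*a - 5*sqrt(2)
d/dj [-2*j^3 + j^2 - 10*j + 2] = -6*j^2 + 2*j - 10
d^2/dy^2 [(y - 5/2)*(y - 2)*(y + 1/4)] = 6*y - 17/2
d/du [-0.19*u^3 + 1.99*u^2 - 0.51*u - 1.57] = -0.57*u^2 + 3.98*u - 0.51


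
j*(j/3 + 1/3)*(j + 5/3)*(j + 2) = j^4/3 + 14*j^3/9 + 7*j^2/3 + 10*j/9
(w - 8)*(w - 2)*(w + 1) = w^3 - 9*w^2 + 6*w + 16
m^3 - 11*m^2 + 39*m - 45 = (m - 5)*(m - 3)^2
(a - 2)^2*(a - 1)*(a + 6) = a^4 + a^3 - 22*a^2 + 44*a - 24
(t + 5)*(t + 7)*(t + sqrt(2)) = t^3 + sqrt(2)*t^2 + 12*t^2 + 12*sqrt(2)*t + 35*t + 35*sqrt(2)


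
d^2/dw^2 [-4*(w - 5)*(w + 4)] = -8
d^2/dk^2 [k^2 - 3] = 2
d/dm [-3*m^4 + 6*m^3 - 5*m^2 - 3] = 2*m*(-6*m^2 + 9*m - 5)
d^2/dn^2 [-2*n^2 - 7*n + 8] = -4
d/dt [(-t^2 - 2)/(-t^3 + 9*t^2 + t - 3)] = (-t^4 - 7*t^2 + 42*t + 2)/(t^6 - 18*t^5 + 79*t^4 + 24*t^3 - 53*t^2 - 6*t + 9)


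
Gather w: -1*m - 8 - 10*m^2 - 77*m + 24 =-10*m^2 - 78*m + 16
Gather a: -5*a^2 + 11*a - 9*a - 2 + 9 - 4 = -5*a^2 + 2*a + 3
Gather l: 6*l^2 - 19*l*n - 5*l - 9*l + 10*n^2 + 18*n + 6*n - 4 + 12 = 6*l^2 + l*(-19*n - 14) + 10*n^2 + 24*n + 8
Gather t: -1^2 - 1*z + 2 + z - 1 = 0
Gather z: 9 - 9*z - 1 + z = 8 - 8*z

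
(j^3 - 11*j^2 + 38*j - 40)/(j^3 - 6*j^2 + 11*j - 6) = (j^2 - 9*j + 20)/(j^2 - 4*j + 3)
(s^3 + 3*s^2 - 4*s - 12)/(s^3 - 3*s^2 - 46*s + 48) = (s^3 + 3*s^2 - 4*s - 12)/(s^3 - 3*s^2 - 46*s + 48)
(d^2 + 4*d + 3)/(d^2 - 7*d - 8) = (d + 3)/(d - 8)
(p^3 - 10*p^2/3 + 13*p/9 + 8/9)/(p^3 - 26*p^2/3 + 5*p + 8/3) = (p - 8/3)/(p - 8)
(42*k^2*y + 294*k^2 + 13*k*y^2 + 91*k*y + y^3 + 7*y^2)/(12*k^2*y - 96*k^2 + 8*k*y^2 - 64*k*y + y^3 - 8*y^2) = (7*k*y + 49*k + y^2 + 7*y)/(2*k*y - 16*k + y^2 - 8*y)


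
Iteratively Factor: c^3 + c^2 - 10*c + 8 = (c + 4)*(c^2 - 3*c + 2) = (c - 1)*(c + 4)*(c - 2)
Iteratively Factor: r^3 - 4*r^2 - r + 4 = (r - 4)*(r^2 - 1) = (r - 4)*(r - 1)*(r + 1)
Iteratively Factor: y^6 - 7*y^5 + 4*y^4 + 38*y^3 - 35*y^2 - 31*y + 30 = (y - 5)*(y^5 - 2*y^4 - 6*y^3 + 8*y^2 + 5*y - 6) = (y - 5)*(y - 3)*(y^4 + y^3 - 3*y^2 - y + 2) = (y - 5)*(y - 3)*(y + 2)*(y^3 - y^2 - y + 1) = (y - 5)*(y - 3)*(y - 1)*(y + 2)*(y^2 - 1) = (y - 5)*(y - 3)*(y - 1)*(y + 1)*(y + 2)*(y - 1)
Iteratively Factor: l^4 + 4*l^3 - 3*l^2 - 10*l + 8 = (l + 2)*(l^3 + 2*l^2 - 7*l + 4) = (l - 1)*(l + 2)*(l^2 + 3*l - 4) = (l - 1)*(l + 2)*(l + 4)*(l - 1)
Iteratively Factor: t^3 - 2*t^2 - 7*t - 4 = (t - 4)*(t^2 + 2*t + 1) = (t - 4)*(t + 1)*(t + 1)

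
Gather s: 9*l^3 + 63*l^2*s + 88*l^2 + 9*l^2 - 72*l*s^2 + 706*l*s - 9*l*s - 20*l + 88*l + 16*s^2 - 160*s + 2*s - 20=9*l^3 + 97*l^2 + 68*l + s^2*(16 - 72*l) + s*(63*l^2 + 697*l - 158) - 20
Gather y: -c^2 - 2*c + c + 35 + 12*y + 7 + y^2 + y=-c^2 - c + y^2 + 13*y + 42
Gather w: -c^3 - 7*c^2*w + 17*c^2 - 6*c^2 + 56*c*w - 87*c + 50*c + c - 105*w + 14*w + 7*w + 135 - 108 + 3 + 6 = -c^3 + 11*c^2 - 36*c + w*(-7*c^2 + 56*c - 84) + 36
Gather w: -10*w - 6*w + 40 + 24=64 - 16*w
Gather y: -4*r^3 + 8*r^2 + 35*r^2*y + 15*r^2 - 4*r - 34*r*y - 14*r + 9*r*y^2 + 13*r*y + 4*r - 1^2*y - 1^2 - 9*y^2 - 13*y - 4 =-4*r^3 + 23*r^2 - 14*r + y^2*(9*r - 9) + y*(35*r^2 - 21*r - 14) - 5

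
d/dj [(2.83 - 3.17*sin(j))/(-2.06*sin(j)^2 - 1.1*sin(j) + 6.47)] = (-6.5302*sin(j)^2 + 11.6596*sin(j) - 17.3969)*cos(j)/(4.2436*sin(j)^4 + 4.532*sin(j)^3 - 25.4464*sin(j)^2 - 14.234*sin(j) + 41.8609)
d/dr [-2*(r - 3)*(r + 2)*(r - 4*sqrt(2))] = -6*r^2 + 4*r + 16*sqrt(2)*r - 8*sqrt(2) + 12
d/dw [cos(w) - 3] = -sin(w)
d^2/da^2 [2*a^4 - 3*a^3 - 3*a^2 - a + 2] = 24*a^2 - 18*a - 6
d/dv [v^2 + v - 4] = 2*v + 1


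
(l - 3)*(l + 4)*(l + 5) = l^3 + 6*l^2 - 7*l - 60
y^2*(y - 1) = y^3 - y^2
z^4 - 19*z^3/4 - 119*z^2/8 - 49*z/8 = z*(z - 7)*(z + 1/2)*(z + 7/4)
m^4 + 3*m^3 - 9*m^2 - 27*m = m*(m - 3)*(m + 3)^2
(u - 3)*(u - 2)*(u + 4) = u^3 - u^2 - 14*u + 24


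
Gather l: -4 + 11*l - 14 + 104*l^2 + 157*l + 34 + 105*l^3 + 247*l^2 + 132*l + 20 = 105*l^3 + 351*l^2 + 300*l + 36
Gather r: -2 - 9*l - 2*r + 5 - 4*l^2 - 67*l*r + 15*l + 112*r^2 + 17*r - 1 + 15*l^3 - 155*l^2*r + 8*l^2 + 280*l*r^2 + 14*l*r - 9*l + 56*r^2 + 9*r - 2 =15*l^3 + 4*l^2 - 3*l + r^2*(280*l + 168) + r*(-155*l^2 - 53*l + 24)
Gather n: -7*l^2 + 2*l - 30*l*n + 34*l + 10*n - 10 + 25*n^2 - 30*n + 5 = -7*l^2 + 36*l + 25*n^2 + n*(-30*l - 20) - 5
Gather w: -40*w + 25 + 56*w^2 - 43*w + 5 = 56*w^2 - 83*w + 30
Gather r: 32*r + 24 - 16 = 32*r + 8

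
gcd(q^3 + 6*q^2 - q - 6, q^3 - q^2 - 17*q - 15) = q + 1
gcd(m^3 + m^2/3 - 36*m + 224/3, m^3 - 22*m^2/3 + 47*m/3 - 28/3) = m - 4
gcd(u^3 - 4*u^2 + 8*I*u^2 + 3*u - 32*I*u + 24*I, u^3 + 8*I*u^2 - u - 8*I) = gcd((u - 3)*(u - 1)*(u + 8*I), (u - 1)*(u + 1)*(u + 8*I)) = u^2 + u*(-1 + 8*I) - 8*I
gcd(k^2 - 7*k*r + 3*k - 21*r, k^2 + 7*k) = 1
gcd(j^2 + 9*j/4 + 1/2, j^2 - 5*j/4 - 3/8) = j + 1/4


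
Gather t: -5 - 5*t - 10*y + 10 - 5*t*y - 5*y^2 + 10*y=t*(-5*y - 5) - 5*y^2 + 5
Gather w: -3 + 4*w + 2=4*w - 1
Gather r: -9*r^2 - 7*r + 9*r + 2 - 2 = -9*r^2 + 2*r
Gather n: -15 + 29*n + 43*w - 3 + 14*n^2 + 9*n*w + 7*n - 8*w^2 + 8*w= 14*n^2 + n*(9*w + 36) - 8*w^2 + 51*w - 18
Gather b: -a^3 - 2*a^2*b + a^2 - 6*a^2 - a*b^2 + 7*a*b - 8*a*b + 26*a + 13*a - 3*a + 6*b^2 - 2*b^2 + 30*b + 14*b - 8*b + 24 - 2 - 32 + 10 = -a^3 - 5*a^2 + 36*a + b^2*(4 - a) + b*(-2*a^2 - a + 36)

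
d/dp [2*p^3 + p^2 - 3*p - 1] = 6*p^2 + 2*p - 3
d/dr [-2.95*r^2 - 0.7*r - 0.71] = -5.9*r - 0.7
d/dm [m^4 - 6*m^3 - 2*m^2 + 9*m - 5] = 4*m^3 - 18*m^2 - 4*m + 9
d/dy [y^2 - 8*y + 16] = 2*y - 8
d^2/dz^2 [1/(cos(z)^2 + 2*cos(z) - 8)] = (-8*sin(z)^4 + 76*sin(z)^2 - 17*cos(z) - 3*cos(3*z) - 20)/(2*(cos(z) - 2)^3*(cos(z) + 4)^3)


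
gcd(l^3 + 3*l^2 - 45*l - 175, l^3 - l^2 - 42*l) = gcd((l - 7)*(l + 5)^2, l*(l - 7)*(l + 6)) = l - 7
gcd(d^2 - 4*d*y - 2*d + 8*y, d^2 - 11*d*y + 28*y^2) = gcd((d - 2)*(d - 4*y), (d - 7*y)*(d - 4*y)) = -d + 4*y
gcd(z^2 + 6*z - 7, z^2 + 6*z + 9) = 1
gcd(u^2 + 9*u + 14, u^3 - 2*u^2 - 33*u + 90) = 1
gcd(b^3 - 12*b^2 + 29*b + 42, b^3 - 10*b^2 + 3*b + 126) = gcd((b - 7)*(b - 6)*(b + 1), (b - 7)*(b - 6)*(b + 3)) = b^2 - 13*b + 42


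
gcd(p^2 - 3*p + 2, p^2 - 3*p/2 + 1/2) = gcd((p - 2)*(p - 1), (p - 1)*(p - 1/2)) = p - 1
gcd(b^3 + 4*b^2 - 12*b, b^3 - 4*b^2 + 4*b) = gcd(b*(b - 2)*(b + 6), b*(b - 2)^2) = b^2 - 2*b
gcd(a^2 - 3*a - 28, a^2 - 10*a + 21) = a - 7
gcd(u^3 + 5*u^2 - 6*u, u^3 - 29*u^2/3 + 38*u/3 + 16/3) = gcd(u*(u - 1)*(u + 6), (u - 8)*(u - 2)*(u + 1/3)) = 1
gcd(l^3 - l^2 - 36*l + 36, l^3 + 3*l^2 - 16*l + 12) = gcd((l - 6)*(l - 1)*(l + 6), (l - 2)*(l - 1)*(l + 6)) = l^2 + 5*l - 6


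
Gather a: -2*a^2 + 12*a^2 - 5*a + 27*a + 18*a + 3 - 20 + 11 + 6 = 10*a^2 + 40*a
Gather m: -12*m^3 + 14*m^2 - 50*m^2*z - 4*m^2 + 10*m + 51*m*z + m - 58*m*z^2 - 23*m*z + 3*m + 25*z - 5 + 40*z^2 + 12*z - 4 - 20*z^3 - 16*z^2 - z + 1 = -12*m^3 + m^2*(10 - 50*z) + m*(-58*z^2 + 28*z + 14) - 20*z^3 + 24*z^2 + 36*z - 8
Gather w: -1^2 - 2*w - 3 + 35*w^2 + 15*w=35*w^2 + 13*w - 4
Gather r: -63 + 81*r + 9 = 81*r - 54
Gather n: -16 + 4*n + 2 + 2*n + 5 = 6*n - 9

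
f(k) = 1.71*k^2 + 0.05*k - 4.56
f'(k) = 3.42*k + 0.05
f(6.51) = 68.24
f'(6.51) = 22.31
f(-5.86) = 53.87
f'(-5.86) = -19.99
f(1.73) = 0.64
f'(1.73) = 5.97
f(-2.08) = 2.73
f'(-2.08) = -7.06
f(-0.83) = -3.42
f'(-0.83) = -2.79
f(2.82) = 9.18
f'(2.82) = 9.69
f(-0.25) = -4.47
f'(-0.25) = -0.80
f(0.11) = -4.53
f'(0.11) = 0.43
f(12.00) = 242.28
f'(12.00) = 41.09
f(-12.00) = 241.08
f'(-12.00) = -40.99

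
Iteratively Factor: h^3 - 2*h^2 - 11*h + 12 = (h + 3)*(h^2 - 5*h + 4) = (h - 1)*(h + 3)*(h - 4)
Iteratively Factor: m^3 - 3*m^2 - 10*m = (m + 2)*(m^2 - 5*m) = (m - 5)*(m + 2)*(m)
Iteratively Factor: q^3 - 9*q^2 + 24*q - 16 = (q - 1)*(q^2 - 8*q + 16) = (q - 4)*(q - 1)*(q - 4)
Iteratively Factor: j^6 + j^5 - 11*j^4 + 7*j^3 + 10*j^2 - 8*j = (j - 2)*(j^5 + 3*j^4 - 5*j^3 - 3*j^2 + 4*j) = (j - 2)*(j + 4)*(j^4 - j^3 - j^2 + j) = (j - 2)*(j + 1)*(j + 4)*(j^3 - 2*j^2 + j) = (j - 2)*(j - 1)*(j + 1)*(j + 4)*(j^2 - j) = j*(j - 2)*(j - 1)*(j + 1)*(j + 4)*(j - 1)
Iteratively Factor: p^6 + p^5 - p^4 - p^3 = (p + 1)*(p^5 - p^3) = p*(p + 1)*(p^4 - p^2) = p^2*(p + 1)*(p^3 - p) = p^2*(p - 1)*(p + 1)*(p^2 + p) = p^2*(p - 1)*(p + 1)^2*(p)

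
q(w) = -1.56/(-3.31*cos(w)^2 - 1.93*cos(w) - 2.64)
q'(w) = -1.56*(-6.62*sin(w)*cos(w) - 1.93*sin(w))/(-3.31*cos(w)^2 - 1.93*cos(w) - 2.64)^2 = (10.3272*cos(w) + 3.0108)*sin(w)/(3.31*cos(w)^2 + 1.93*cos(w) + 2.64)^2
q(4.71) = 0.59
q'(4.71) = -0.43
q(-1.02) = 0.34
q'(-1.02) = -0.35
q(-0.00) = 0.20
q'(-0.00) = 0.00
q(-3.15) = 0.39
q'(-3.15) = -0.00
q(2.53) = 0.48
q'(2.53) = -0.29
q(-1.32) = 0.47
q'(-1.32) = -0.49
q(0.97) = 0.33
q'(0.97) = 0.32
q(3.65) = 0.45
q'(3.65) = 0.24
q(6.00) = 0.21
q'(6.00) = -0.06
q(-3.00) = 0.39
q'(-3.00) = 0.06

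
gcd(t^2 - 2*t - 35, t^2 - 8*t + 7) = t - 7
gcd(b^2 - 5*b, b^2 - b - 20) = b - 5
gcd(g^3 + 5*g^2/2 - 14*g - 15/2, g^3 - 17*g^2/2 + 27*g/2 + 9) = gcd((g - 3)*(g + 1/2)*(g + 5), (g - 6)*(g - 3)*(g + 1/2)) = g^2 - 5*g/2 - 3/2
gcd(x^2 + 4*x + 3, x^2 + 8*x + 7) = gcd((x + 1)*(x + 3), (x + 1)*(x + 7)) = x + 1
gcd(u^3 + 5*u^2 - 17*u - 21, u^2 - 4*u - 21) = 1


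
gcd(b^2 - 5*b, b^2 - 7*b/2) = b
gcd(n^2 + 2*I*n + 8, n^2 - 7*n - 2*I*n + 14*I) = n - 2*I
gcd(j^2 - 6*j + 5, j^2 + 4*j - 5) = j - 1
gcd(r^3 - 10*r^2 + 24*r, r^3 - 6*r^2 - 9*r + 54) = r - 6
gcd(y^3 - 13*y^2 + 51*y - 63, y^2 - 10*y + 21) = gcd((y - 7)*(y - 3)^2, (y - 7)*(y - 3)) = y^2 - 10*y + 21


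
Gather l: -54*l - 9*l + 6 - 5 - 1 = -63*l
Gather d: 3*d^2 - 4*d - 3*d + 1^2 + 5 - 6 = 3*d^2 - 7*d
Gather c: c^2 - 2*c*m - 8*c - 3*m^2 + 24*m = c^2 + c*(-2*m - 8) - 3*m^2 + 24*m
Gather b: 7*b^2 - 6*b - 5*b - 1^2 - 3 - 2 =7*b^2 - 11*b - 6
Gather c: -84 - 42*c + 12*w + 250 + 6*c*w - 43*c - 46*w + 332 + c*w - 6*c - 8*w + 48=c*(7*w - 91) - 42*w + 546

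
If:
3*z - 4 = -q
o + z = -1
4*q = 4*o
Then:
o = -7/2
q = -7/2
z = 5/2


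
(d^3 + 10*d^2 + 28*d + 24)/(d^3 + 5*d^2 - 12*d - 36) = (d + 2)/(d - 3)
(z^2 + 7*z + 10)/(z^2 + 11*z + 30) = (z + 2)/(z + 6)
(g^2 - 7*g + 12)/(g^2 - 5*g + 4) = (g - 3)/(g - 1)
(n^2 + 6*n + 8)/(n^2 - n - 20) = (n + 2)/(n - 5)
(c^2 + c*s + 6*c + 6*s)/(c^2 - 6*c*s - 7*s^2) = (-c - 6)/(-c + 7*s)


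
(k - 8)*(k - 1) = k^2 - 9*k + 8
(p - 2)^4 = p^4 - 8*p^3 + 24*p^2 - 32*p + 16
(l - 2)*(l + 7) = l^2 + 5*l - 14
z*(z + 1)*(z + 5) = z^3 + 6*z^2 + 5*z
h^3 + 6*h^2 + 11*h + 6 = (h + 1)*(h + 2)*(h + 3)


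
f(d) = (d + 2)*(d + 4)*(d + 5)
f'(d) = (d + 2)*(d + 4) + (d + 2)*(d + 5) + (d + 4)*(d + 5) = 3*d^2 + 22*d + 38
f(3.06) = 287.93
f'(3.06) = 133.41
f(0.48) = 60.88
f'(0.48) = 49.25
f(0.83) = 79.69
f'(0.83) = 58.33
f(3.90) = 414.83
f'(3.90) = 169.43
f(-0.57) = 21.73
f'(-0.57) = 26.43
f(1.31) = 110.91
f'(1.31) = 71.97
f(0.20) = 48.05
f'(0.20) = 42.52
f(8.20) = 1642.61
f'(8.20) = 420.12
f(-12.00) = -560.00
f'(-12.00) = 206.00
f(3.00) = 280.00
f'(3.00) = 131.00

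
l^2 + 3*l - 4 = (l - 1)*(l + 4)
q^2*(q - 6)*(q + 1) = q^4 - 5*q^3 - 6*q^2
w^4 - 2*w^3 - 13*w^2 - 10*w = w*(w - 5)*(w + 1)*(w + 2)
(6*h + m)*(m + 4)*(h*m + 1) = 6*h^2*m^2 + 24*h^2*m + h*m^3 + 4*h*m^2 + 6*h*m + 24*h + m^2 + 4*m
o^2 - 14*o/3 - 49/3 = (o - 7)*(o + 7/3)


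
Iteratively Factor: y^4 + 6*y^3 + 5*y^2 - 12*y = (y + 4)*(y^3 + 2*y^2 - 3*y) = (y - 1)*(y + 4)*(y^2 + 3*y) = y*(y - 1)*(y + 4)*(y + 3)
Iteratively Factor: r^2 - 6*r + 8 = (r - 4)*(r - 2)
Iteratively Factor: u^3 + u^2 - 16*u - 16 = (u + 1)*(u^2 - 16) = (u - 4)*(u + 1)*(u + 4)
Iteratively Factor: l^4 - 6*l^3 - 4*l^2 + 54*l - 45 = (l - 3)*(l^3 - 3*l^2 - 13*l + 15) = (l - 5)*(l - 3)*(l^2 + 2*l - 3) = (l - 5)*(l - 3)*(l - 1)*(l + 3)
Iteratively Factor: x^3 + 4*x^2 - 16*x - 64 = (x + 4)*(x^2 - 16) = (x - 4)*(x + 4)*(x + 4)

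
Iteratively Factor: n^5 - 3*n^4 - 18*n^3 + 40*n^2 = (n)*(n^4 - 3*n^3 - 18*n^2 + 40*n) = n*(n - 5)*(n^3 + 2*n^2 - 8*n) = n*(n - 5)*(n - 2)*(n^2 + 4*n) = n^2*(n - 5)*(n - 2)*(n + 4)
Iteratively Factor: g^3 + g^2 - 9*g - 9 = (g - 3)*(g^2 + 4*g + 3) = (g - 3)*(g + 1)*(g + 3)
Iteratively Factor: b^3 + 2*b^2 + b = (b + 1)*(b^2 + b) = (b + 1)^2*(b)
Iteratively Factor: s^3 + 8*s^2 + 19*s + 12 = (s + 1)*(s^2 + 7*s + 12) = (s + 1)*(s + 4)*(s + 3)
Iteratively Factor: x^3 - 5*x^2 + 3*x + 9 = (x - 3)*(x^2 - 2*x - 3) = (x - 3)*(x + 1)*(x - 3)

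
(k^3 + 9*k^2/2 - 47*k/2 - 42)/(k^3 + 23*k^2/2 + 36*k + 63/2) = (k - 4)/(k + 3)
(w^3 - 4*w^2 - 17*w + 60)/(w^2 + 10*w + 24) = (w^2 - 8*w + 15)/(w + 6)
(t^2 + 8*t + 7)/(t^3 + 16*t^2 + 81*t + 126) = (t + 1)/(t^2 + 9*t + 18)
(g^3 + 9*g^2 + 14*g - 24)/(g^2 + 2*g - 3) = (g^2 + 10*g + 24)/(g + 3)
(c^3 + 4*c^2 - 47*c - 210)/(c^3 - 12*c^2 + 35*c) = (c^2 + 11*c + 30)/(c*(c - 5))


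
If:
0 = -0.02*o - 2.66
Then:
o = -133.00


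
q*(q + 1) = q^2 + q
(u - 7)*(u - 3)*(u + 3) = u^3 - 7*u^2 - 9*u + 63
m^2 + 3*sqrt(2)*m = m*(m + 3*sqrt(2))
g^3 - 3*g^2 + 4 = (g - 2)^2*(g + 1)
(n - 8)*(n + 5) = n^2 - 3*n - 40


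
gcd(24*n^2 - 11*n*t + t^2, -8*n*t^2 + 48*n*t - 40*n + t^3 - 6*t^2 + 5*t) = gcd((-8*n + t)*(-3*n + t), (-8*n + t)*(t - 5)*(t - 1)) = -8*n + t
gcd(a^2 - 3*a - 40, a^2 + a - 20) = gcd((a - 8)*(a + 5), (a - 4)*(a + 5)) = a + 5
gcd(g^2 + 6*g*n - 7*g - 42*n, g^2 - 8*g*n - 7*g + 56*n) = g - 7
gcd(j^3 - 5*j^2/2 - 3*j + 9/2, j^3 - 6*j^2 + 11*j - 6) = j^2 - 4*j + 3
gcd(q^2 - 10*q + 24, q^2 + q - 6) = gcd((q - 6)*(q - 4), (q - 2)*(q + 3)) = 1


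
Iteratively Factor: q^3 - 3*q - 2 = (q - 2)*(q^2 + 2*q + 1) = (q - 2)*(q + 1)*(q + 1)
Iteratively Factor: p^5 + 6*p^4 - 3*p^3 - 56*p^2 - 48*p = (p + 4)*(p^4 + 2*p^3 - 11*p^2 - 12*p) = p*(p + 4)*(p^3 + 2*p^2 - 11*p - 12) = p*(p + 1)*(p + 4)*(p^2 + p - 12) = p*(p - 3)*(p + 1)*(p + 4)*(p + 4)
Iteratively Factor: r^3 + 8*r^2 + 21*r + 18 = (r + 3)*(r^2 + 5*r + 6) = (r + 2)*(r + 3)*(r + 3)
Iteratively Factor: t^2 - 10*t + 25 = (t - 5)*(t - 5)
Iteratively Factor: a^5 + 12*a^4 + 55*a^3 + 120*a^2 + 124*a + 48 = (a + 3)*(a^4 + 9*a^3 + 28*a^2 + 36*a + 16) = (a + 2)*(a + 3)*(a^3 + 7*a^2 + 14*a + 8) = (a + 2)^2*(a + 3)*(a^2 + 5*a + 4) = (a + 2)^2*(a + 3)*(a + 4)*(a + 1)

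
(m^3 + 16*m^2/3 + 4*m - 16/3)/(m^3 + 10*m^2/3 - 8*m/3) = (m + 2)/m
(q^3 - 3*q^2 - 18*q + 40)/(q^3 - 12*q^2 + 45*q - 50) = (q + 4)/(q - 5)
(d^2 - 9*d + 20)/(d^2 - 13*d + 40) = (d - 4)/(d - 8)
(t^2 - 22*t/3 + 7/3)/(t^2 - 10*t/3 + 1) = (t - 7)/(t - 3)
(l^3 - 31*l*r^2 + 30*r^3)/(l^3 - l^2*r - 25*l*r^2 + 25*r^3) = (l + 6*r)/(l + 5*r)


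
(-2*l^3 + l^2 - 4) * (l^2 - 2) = -2*l^5 + l^4 + 4*l^3 - 6*l^2 + 8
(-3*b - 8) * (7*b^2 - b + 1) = -21*b^3 - 53*b^2 + 5*b - 8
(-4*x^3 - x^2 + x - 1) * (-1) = 4*x^3 + x^2 - x + 1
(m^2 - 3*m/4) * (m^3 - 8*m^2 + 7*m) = m^5 - 35*m^4/4 + 13*m^3 - 21*m^2/4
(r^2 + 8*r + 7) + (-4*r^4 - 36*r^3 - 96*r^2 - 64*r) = -4*r^4 - 36*r^3 - 95*r^2 - 56*r + 7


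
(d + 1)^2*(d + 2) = d^3 + 4*d^2 + 5*d + 2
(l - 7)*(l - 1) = l^2 - 8*l + 7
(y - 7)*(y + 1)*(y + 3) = y^3 - 3*y^2 - 25*y - 21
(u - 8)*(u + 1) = u^2 - 7*u - 8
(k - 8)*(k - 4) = k^2 - 12*k + 32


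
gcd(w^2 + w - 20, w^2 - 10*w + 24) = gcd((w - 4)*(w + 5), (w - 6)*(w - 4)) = w - 4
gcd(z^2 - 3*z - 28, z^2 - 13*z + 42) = z - 7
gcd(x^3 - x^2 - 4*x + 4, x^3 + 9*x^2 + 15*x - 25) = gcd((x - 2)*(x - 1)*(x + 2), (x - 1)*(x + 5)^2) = x - 1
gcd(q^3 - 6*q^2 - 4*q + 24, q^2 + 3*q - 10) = q - 2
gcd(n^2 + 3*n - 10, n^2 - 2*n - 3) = 1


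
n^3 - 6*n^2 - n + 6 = (n - 6)*(n - 1)*(n + 1)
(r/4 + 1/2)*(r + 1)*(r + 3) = r^3/4 + 3*r^2/2 + 11*r/4 + 3/2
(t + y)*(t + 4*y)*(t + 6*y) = t^3 + 11*t^2*y + 34*t*y^2 + 24*y^3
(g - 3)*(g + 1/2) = g^2 - 5*g/2 - 3/2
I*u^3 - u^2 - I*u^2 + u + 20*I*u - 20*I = (u - 4*I)*(u + 5*I)*(I*u - I)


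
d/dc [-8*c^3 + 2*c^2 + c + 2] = -24*c^2 + 4*c + 1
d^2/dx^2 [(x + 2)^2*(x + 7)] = 6*x + 22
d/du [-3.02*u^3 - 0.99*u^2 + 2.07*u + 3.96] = -9.06*u^2 - 1.98*u + 2.07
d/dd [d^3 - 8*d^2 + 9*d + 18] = 3*d^2 - 16*d + 9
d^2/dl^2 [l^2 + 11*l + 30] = 2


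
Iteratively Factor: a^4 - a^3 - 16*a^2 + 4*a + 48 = (a - 2)*(a^3 + a^2 - 14*a - 24) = (a - 2)*(a + 2)*(a^2 - a - 12) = (a - 4)*(a - 2)*(a + 2)*(a + 3)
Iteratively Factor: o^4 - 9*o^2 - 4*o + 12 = (o - 3)*(o^3 + 3*o^2 - 4) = (o - 3)*(o + 2)*(o^2 + o - 2) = (o - 3)*(o - 1)*(o + 2)*(o + 2)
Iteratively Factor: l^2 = (l)*(l)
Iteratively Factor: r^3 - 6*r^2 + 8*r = (r)*(r^2 - 6*r + 8) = r*(r - 2)*(r - 4)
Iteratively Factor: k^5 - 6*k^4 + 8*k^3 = (k)*(k^4 - 6*k^3 + 8*k^2) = k^2*(k^3 - 6*k^2 + 8*k) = k^2*(k - 2)*(k^2 - 4*k) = k^2*(k - 4)*(k - 2)*(k)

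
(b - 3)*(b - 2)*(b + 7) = b^3 + 2*b^2 - 29*b + 42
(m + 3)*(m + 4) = m^2 + 7*m + 12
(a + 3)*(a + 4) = a^2 + 7*a + 12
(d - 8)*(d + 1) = d^2 - 7*d - 8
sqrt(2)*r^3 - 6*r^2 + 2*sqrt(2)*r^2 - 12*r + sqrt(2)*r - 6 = (r + 1)*(r - 3*sqrt(2))*(sqrt(2)*r + sqrt(2))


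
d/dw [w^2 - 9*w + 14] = 2*w - 9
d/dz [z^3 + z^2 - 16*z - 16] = 3*z^2 + 2*z - 16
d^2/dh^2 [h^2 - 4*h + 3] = 2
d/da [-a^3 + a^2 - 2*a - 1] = -3*a^2 + 2*a - 2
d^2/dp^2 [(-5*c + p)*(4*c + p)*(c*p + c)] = 2*c*(-c + 3*p + 1)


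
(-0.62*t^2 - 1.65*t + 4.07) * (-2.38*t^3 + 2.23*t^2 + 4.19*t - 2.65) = 1.4756*t^5 + 2.5444*t^4 - 15.9639*t^3 + 3.8056*t^2 + 21.4258*t - 10.7855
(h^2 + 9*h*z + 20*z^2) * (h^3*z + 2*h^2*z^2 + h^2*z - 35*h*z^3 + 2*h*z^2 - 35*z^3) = h^5*z + 11*h^4*z^2 + h^4*z + 3*h^3*z^3 + 11*h^3*z^2 - 275*h^2*z^4 + 3*h^2*z^3 - 700*h*z^5 - 275*h*z^4 - 700*z^5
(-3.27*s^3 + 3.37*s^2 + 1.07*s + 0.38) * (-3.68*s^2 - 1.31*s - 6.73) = 12.0336*s^5 - 8.1179*s^4 + 13.6548*s^3 - 25.4802*s^2 - 7.6989*s - 2.5574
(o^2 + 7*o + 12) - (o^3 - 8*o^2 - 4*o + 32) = -o^3 + 9*o^2 + 11*o - 20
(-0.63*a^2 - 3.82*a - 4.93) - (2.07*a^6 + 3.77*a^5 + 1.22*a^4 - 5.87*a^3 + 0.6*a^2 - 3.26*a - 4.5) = -2.07*a^6 - 3.77*a^5 - 1.22*a^4 + 5.87*a^3 - 1.23*a^2 - 0.56*a - 0.43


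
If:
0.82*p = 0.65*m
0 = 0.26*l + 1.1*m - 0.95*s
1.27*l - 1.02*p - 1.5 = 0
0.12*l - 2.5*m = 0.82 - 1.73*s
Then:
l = 0.54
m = -1.00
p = -0.79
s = -1.01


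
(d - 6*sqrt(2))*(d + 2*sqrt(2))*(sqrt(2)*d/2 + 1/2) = sqrt(2)*d^3/2 - 7*d^2/2 - 14*sqrt(2)*d - 12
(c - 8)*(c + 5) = c^2 - 3*c - 40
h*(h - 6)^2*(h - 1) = h^4 - 13*h^3 + 48*h^2 - 36*h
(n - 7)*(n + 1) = n^2 - 6*n - 7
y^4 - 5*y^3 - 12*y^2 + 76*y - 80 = (y - 5)*(y - 2)^2*(y + 4)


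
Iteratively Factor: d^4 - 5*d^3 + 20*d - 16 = (d - 4)*(d^3 - d^2 - 4*d + 4) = (d - 4)*(d + 2)*(d^2 - 3*d + 2) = (d - 4)*(d - 2)*(d + 2)*(d - 1)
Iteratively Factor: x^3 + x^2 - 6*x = (x + 3)*(x^2 - 2*x) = (x - 2)*(x + 3)*(x)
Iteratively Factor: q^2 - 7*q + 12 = (q - 4)*(q - 3)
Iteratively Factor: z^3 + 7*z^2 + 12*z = (z)*(z^2 + 7*z + 12) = z*(z + 3)*(z + 4)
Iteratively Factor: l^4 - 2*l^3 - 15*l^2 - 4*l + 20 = (l - 5)*(l^3 + 3*l^2 - 4) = (l - 5)*(l + 2)*(l^2 + l - 2) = (l - 5)*(l - 1)*(l + 2)*(l + 2)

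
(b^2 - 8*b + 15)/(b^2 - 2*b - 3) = (b - 5)/(b + 1)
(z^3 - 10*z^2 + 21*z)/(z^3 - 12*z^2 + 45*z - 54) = z*(z - 7)/(z^2 - 9*z + 18)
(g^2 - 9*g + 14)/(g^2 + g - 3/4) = 4*(g^2 - 9*g + 14)/(4*g^2 + 4*g - 3)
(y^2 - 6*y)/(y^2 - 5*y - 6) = y/(y + 1)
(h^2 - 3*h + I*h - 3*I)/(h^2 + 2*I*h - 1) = (h - 3)/(h + I)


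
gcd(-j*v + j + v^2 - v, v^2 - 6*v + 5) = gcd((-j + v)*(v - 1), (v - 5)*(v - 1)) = v - 1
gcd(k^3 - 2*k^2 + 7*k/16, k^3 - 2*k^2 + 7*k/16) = k^3 - 2*k^2 + 7*k/16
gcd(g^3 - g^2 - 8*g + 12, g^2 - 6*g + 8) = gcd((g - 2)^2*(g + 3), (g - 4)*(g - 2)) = g - 2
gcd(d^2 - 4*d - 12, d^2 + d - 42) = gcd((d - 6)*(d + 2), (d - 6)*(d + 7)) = d - 6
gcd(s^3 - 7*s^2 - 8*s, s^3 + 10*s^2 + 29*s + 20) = s + 1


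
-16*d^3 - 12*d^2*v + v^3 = (-4*d + v)*(2*d + v)^2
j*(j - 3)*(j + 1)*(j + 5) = j^4 + 3*j^3 - 13*j^2 - 15*j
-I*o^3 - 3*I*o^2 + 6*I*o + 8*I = (o - 2)*(o + 4)*(-I*o - I)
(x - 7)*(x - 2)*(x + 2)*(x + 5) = x^4 - 2*x^3 - 39*x^2 + 8*x + 140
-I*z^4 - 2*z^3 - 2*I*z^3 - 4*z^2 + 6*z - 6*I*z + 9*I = (z - 1)*(z + 3)*(z - 3*I)*(-I*z + 1)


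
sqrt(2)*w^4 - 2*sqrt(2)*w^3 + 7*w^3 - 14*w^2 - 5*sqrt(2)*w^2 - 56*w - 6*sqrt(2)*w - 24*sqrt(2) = (w - 4)*(w + 2)*(w + 3*sqrt(2))*(sqrt(2)*w + 1)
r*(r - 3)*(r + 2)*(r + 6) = r^4 + 5*r^3 - 12*r^2 - 36*r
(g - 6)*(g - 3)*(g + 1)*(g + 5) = g^4 - 3*g^3 - 31*g^2 + 63*g + 90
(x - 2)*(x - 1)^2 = x^3 - 4*x^2 + 5*x - 2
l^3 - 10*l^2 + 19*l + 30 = (l - 6)*(l - 5)*(l + 1)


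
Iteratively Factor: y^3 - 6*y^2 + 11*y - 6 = (y - 3)*(y^2 - 3*y + 2) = (y - 3)*(y - 2)*(y - 1)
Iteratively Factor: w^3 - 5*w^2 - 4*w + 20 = (w - 2)*(w^2 - 3*w - 10) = (w - 2)*(w + 2)*(w - 5)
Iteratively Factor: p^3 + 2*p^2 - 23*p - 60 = (p - 5)*(p^2 + 7*p + 12) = (p - 5)*(p + 4)*(p + 3)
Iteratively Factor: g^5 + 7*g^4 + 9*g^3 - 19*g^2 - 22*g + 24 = (g + 4)*(g^4 + 3*g^3 - 3*g^2 - 7*g + 6) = (g + 3)*(g + 4)*(g^3 - 3*g + 2) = (g + 2)*(g + 3)*(g + 4)*(g^2 - 2*g + 1) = (g - 1)*(g + 2)*(g + 3)*(g + 4)*(g - 1)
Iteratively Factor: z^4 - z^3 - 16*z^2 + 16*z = (z + 4)*(z^3 - 5*z^2 + 4*z) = z*(z + 4)*(z^2 - 5*z + 4) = z*(z - 1)*(z + 4)*(z - 4)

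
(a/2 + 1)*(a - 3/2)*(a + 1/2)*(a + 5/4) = a^4/2 + 9*a^3/8 - 3*a^2/4 - 79*a/32 - 15/16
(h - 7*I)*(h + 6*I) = h^2 - I*h + 42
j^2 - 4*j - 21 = (j - 7)*(j + 3)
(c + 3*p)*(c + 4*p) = c^2 + 7*c*p + 12*p^2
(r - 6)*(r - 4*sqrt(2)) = r^2 - 6*r - 4*sqrt(2)*r + 24*sqrt(2)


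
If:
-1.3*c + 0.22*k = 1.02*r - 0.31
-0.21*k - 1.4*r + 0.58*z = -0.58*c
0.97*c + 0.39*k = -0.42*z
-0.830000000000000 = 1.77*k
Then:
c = -0.07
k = -0.47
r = 0.29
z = 0.59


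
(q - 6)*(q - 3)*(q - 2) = q^3 - 11*q^2 + 36*q - 36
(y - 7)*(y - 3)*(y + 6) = y^3 - 4*y^2 - 39*y + 126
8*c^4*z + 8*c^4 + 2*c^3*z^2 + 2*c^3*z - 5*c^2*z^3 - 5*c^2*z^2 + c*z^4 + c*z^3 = (-4*c + z)*(-2*c + z)*(c + z)*(c*z + c)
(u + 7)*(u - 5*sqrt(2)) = u^2 - 5*sqrt(2)*u + 7*u - 35*sqrt(2)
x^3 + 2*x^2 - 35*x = x*(x - 5)*(x + 7)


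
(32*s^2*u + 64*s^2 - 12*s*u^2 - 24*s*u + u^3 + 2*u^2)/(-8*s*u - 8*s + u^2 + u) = (-4*s*u - 8*s + u^2 + 2*u)/(u + 1)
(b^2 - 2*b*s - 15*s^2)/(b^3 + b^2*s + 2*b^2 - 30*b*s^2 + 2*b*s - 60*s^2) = (b + 3*s)/(b^2 + 6*b*s + 2*b + 12*s)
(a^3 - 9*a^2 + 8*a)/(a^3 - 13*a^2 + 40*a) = (a - 1)/(a - 5)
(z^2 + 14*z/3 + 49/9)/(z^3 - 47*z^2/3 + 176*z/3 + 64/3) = (9*z^2 + 42*z + 49)/(3*(3*z^3 - 47*z^2 + 176*z + 64))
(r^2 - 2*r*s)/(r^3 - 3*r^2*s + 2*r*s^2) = 1/(r - s)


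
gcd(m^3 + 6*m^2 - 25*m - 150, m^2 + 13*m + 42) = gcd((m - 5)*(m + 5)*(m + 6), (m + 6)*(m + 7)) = m + 6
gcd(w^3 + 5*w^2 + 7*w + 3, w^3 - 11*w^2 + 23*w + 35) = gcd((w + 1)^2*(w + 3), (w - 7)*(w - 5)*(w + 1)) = w + 1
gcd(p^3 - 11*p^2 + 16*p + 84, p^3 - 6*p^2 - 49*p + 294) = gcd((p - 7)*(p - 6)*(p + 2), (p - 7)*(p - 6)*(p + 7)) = p^2 - 13*p + 42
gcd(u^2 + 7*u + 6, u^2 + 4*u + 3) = u + 1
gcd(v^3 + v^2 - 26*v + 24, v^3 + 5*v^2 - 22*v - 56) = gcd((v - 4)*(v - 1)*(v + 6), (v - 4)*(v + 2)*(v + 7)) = v - 4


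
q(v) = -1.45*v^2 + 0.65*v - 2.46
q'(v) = 0.65 - 2.9*v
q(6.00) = -50.76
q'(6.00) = -16.75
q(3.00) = -13.56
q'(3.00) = -8.05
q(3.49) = -17.85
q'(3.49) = -9.47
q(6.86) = -66.24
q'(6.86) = -19.24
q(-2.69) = -14.70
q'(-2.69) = 8.45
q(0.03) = -2.44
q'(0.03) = 0.56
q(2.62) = -10.71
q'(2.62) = -6.95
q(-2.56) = -13.63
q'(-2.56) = 8.07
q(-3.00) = -17.46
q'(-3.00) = 9.35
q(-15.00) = -338.46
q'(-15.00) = 44.15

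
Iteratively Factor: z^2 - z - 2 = (z + 1)*(z - 2)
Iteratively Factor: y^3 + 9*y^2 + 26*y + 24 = (y + 2)*(y^2 + 7*y + 12) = (y + 2)*(y + 3)*(y + 4)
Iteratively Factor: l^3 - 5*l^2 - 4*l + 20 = (l - 2)*(l^2 - 3*l - 10) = (l - 5)*(l - 2)*(l + 2)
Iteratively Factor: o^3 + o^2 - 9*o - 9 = (o + 1)*(o^2 - 9) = (o + 1)*(o + 3)*(o - 3)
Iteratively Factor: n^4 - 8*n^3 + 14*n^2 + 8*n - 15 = (n - 3)*(n^3 - 5*n^2 - n + 5) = (n - 3)*(n + 1)*(n^2 - 6*n + 5) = (n - 5)*(n - 3)*(n + 1)*(n - 1)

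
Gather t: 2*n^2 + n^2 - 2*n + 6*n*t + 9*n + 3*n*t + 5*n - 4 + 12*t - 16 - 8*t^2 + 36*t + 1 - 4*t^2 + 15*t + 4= 3*n^2 + 12*n - 12*t^2 + t*(9*n + 63) - 15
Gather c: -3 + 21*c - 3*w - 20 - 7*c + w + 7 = 14*c - 2*w - 16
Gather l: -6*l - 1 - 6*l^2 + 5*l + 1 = -6*l^2 - l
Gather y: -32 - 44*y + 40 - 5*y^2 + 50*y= -5*y^2 + 6*y + 8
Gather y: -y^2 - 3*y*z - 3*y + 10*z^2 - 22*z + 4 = -y^2 + y*(-3*z - 3) + 10*z^2 - 22*z + 4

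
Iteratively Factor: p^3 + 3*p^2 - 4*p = (p - 1)*(p^2 + 4*p) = p*(p - 1)*(p + 4)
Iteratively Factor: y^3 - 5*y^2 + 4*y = (y - 1)*(y^2 - 4*y) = y*(y - 1)*(y - 4)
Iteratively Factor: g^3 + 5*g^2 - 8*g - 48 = (g + 4)*(g^2 + g - 12) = (g + 4)^2*(g - 3)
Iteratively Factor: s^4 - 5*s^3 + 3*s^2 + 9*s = (s)*(s^3 - 5*s^2 + 3*s + 9) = s*(s + 1)*(s^2 - 6*s + 9) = s*(s - 3)*(s + 1)*(s - 3)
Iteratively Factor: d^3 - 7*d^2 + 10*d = (d - 2)*(d^2 - 5*d) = (d - 5)*(d - 2)*(d)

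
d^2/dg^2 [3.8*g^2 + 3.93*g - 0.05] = 7.60000000000000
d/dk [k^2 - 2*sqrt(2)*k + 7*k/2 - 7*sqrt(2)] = 2*k - 2*sqrt(2) + 7/2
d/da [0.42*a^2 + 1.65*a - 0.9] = 0.84*a + 1.65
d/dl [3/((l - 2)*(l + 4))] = 6*(-l - 1)/(l^4 + 4*l^3 - 12*l^2 - 32*l + 64)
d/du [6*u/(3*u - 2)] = -12/(3*u - 2)^2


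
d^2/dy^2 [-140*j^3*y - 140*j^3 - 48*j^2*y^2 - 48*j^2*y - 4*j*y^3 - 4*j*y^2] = 8*j*(-12*j - 3*y - 1)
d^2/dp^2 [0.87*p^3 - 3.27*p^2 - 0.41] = 5.22*p - 6.54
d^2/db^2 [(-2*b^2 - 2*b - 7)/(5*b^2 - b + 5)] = 6*(-20*b^3 - 125*b^2 + 85*b + 36)/(125*b^6 - 75*b^5 + 390*b^4 - 151*b^3 + 390*b^2 - 75*b + 125)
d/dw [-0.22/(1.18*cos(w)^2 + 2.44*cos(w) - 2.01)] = -(0.5192*cos(w) + 0.5368)*sin(w)/(1.18*cos(w)^2 + 2.44*cos(w) - 2.01)^2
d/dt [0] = 0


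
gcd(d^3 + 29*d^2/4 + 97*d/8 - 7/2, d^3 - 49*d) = 1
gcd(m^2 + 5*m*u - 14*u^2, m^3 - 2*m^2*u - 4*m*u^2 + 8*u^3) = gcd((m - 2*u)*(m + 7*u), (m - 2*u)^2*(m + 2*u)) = -m + 2*u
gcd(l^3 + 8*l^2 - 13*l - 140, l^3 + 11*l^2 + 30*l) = l + 5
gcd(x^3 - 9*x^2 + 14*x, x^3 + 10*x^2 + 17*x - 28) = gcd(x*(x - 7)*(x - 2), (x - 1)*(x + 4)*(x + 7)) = 1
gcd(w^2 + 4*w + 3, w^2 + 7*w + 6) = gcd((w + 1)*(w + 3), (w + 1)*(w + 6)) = w + 1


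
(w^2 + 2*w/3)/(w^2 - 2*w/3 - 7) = w*(3*w + 2)/(3*w^2 - 2*w - 21)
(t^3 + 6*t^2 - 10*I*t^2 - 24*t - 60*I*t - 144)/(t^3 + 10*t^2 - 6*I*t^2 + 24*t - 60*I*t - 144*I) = (t - 4*I)/(t + 4)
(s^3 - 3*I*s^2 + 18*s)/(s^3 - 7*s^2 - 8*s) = (-s^2 + 3*I*s - 18)/(-s^2 + 7*s + 8)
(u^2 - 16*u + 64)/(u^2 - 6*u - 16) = (u - 8)/(u + 2)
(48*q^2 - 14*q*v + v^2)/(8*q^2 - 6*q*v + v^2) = (48*q^2 - 14*q*v + v^2)/(8*q^2 - 6*q*v + v^2)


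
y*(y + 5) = y^2 + 5*y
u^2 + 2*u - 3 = (u - 1)*(u + 3)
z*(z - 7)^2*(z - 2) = z^4 - 16*z^3 + 77*z^2 - 98*z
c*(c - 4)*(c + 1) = c^3 - 3*c^2 - 4*c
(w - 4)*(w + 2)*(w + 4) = w^3 + 2*w^2 - 16*w - 32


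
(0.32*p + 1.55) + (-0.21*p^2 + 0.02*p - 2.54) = -0.21*p^2 + 0.34*p - 0.99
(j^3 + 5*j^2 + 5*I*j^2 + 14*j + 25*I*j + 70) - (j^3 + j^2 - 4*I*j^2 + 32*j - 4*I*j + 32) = 4*j^2 + 9*I*j^2 - 18*j + 29*I*j + 38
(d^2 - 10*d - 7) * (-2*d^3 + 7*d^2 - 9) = -2*d^5 + 27*d^4 - 56*d^3 - 58*d^2 + 90*d + 63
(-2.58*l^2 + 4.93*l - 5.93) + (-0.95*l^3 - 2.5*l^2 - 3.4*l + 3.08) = -0.95*l^3 - 5.08*l^2 + 1.53*l - 2.85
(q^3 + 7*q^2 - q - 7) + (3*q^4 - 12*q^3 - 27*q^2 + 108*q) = 3*q^4 - 11*q^3 - 20*q^2 + 107*q - 7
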